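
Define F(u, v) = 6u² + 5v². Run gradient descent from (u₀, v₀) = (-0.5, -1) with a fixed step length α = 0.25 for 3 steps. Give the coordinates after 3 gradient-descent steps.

(4, 3.375)

∇F = (12u, 10v)
(u₁, v₁) = (-0.5, -1) − 0.25·(-6, -10) = (1, 1.5)
(u₂, v₂) = (1, 1.5) − 0.25·(12, 15) = (-2, -2.25)
(u₃, v₃) = (-2, -2.25) − 0.25·(-24, -22.5) = (4, 3.375)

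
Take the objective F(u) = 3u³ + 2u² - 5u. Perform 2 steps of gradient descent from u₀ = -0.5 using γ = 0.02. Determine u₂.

F′(u) = 9u² + 4u - 5
u₁ = -0.5 − 0.02·(-4.75) = -0.405
u₂ = -0.405 − 0.02·(-5.143775) = -0.3021245

-0.3021245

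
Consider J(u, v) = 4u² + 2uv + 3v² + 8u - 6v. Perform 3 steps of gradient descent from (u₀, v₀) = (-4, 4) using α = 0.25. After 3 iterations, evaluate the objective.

∇J = (8u + 2v + 8, 2u + 6v - 6)
Step 1: at (-4, 4), ∇J = (-16, 10) → (-4, 4) − 0.25·(-16, 10) = (0, 1.5)
Step 2: at (0, 1.5), ∇J = (11, 3) → (0, 1.5) − 0.25·(11, 3) = (-2.75, 0.75)
Step 3: at (-2.75, 0.75), ∇J = (-12.5, -7) → (-2.75, 0.75) − 0.25·(-12.5, -7) = (0.375, 2.5)
J(0.375, 2.5) = 9.1875

9.1875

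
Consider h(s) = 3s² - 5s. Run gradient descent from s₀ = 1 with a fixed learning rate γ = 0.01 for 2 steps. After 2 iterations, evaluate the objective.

h′(s) = 6s - 5
Step 1: h′(1) = 1; s₁ = 1 − 0.01·1 = 0.99
Step 2: h′(0.99) = 0.94; s₂ = 0.99 − 0.01·0.94 = 0.9806
h(0.9806) = -2.01827092

-2.01827092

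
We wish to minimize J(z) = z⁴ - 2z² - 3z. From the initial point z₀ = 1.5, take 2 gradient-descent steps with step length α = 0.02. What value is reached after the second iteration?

1.35854232

J′(z) = 4z³ - 4z - 3
z₁ = 1.5 − 0.02·4.5 = 1.41
z₂ = 1.41 − 0.02·2.572884 = 1.35854232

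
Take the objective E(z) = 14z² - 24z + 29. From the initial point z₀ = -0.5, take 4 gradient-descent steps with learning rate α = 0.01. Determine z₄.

E′(z) = 28z - 24
z₁ = -0.5 − 0.01·(-38) = -0.12
z₂ = -0.12 − 0.01·(-27.36) = 0.1536
z₃ = 0.1536 − 0.01·(-19.6992) = 0.350592
z₄ = 0.350592 − 0.01·(-14.183424) = 0.49242624

0.49242624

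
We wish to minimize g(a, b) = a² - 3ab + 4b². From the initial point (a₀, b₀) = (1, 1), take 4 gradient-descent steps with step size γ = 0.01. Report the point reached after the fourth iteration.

∇g = (2a - 3b, -3a + 8b)
(a₁, b₁) = (1, 1) − 0.01·(-1, 5) = (1.01, 0.95)
(a₂, b₂) = (1.01, 0.95) − 0.01·(-0.83, 4.57) = (1.0183, 0.9043)
(a₃, b₃) = (1.0183, 0.9043) − 0.01·(-0.6763, 4.1795) = (1.025063, 0.862505)
(a₄, b₄) = (1.025063, 0.862505) − 0.01·(-0.537389, 3.824851) = (1.03043689, 0.82425649)

(1.03043689, 0.82425649)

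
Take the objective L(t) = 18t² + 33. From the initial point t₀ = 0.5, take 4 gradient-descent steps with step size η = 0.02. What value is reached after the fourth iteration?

L′(t) = 36t
t₁ = 0.5 − 0.02·18 = 0.14
t₂ = 0.14 − 0.02·5.04 = 0.0392
t₃ = 0.0392 − 0.02·1.4112 = 0.010976
t₄ = 0.010976 − 0.02·0.395136 = 0.00307328

0.00307328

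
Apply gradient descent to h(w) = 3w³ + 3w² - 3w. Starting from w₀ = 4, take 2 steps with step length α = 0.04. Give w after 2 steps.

h′(w) = 9w² + 6w - 3
w₁ = 4 − 0.04·165 = -2.6
w₂ = -2.6 − 0.04·42.24 = -4.2896

-4.2896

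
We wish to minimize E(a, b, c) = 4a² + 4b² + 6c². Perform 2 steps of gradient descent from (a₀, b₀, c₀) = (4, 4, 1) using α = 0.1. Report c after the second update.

∇E = (8a, 8b, 12c)
(a₁, b₁, c₁) = (4, 4, 1) − 0.1·(32, 32, 12) = (0.8, 0.8, -0.2)
(a₂, b₂, c₂) = (0.8, 0.8, -0.2) − 0.1·(6.4, 6.4, -2.4) = (0.16, 0.16, 0.04)
c = 0.04

0.04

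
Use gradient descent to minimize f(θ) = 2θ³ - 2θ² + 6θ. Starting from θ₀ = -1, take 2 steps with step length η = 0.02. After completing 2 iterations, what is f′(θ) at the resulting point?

f′(θ) = 6θ² - 4θ + 6
θ₁ = -1 − 0.02·16 = -1.32
θ₂ = -1.32 − 0.02·21.7344 = -1.754688
f′(θ) at (-1.754688) = 31.492331864064

31.492331864064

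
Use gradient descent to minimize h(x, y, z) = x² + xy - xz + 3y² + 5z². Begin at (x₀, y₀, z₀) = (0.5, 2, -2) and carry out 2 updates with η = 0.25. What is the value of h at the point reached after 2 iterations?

124.85546875

∇h = (2x + y - z, x + 6y, -x + 10z)
Step 1: at (0.5, 2, -2), ∇h = (5, 12.5, -20.5) → (0.5, 2, -2) − 0.25·(5, 12.5, -20.5) = (-0.75, -1.125, 3.125)
Step 2: at (-0.75, -1.125, 3.125), ∇h = (-5.75, -7.5, 32) → (-0.75, -1.125, 3.125) − 0.25·(-5.75, -7.5, 32) = (0.6875, 0.75, -4.875)
h(0.6875, 0.75, -4.875) = 124.85546875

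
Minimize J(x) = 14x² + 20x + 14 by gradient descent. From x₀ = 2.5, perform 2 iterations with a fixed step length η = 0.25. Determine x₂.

J′(x) = 28x + 20
x₁ = 2.5 − 0.25·90 = -20
x₂ = -20 − 0.25·(-540) = 115

115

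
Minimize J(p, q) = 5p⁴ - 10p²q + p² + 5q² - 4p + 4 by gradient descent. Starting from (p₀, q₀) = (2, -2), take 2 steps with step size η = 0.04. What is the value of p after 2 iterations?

∇J = (20p³ - 20pq + 2p - 4, -10p² + 10q)
Step 1: at (2, -2), ∇J = (240, -60) → (2, -2) − 0.04·(240, -60) = (-7.6, 0.4)
Step 2: at (-7.6, 0.4), ∇J = (-8737.92, -573.6) → (-7.6, 0.4) − 0.04·(-8737.92, -573.6) = (341.9168, 23.344)
p = 341.9168

341.9168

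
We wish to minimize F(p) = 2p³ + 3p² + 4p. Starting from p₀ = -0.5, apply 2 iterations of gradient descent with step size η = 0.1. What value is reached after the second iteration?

-1.0375

F′(p) = 6p² + 6p + 4
Step 1: F′(-0.5) = 2.5; p₁ = -0.5 − 0.1·2.5 = -0.75
Step 2: F′(-0.75) = 2.875; p₂ = -0.75 − 0.1·2.875 = -1.0375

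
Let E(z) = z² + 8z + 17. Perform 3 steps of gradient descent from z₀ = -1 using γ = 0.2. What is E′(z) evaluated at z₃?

1.296

E′(z) = 2z + 8
z₁ = -1 − 0.2·6 = -2.2
z₂ = -2.2 − 0.2·3.6 = -2.92
z₃ = -2.92 − 0.2·2.16 = -3.352
E′(z) at (-3.352) = 1.296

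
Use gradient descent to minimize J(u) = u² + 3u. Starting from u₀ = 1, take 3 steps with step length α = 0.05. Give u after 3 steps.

0.3225

J′(u) = 2u + 3
u₁ = 1 − 0.05·5 = 0.75
u₂ = 0.75 − 0.05·4.5 = 0.525
u₃ = 0.525 − 0.05·4.05 = 0.3225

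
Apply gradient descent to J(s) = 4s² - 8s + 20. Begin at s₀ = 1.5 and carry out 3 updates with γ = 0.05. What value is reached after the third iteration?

1.108

J′(s) = 8s - 8
Step 1: J′(1.5) = 4; s₁ = 1.5 − 0.05·4 = 1.3
Step 2: J′(1.3) = 2.4; s₂ = 1.3 − 0.05·2.4 = 1.18
Step 3: J′(1.18) = 1.44; s₃ = 1.18 − 0.05·1.44 = 1.108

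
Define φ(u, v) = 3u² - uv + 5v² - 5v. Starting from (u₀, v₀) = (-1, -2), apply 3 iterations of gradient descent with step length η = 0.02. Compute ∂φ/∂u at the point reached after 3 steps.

∇φ = (6u - v, -u + 10v - 5)
(u₁, v₁) = (-1, -2) − 0.02·(-4, -24) = (-0.92, -1.52)
(u₂, v₂) = (-0.92, -1.52) − 0.02·(-4, -19.28) = (-0.84, -1.1344)
(u₃, v₃) = (-0.84, -1.1344) − 0.02·(-3.9056, -15.504) = (-0.761888, -0.82432)
∂φ/∂u at (-0.761888, -0.82432) = -3.747008

-3.747008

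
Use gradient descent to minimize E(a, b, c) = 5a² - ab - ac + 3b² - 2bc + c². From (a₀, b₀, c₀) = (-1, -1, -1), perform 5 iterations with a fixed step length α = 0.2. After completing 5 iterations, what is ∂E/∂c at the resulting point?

∇E = (10a - b - c, -a + 6b - 2c, -a - 2b + 2c)
(a₁, b₁, c₁) = (-1, -1, -1) − 0.2·(-8, -3, 1) = (0.6, -0.4, -1.2)
(a₂, b₂, c₂) = (0.6, -0.4, -1.2) − 0.2·(7.6, -0.6, -2.2) = (-0.92, -0.28, -0.76)
(a₃, b₃, c₃) = (-0.92, -0.28, -0.76) − 0.2·(-8.16, 0.76, -0.04) = (0.712, -0.432, -0.752)
(a₄, b₄, c₄) = (0.712, -0.432, -0.752) − 0.2·(8.304, -1.8, -1.352) = (-0.9488, -0.072, -0.4816)
(a₅, b₅, c₅) = (-0.9488, -0.072, -0.4816) − 0.2·(-8.9344, 1.48, 0.1296) = (0.83808, -0.368, -0.50752)
∂E/∂c at (0.83808, -0.368, -0.50752) = -1.11712

-1.11712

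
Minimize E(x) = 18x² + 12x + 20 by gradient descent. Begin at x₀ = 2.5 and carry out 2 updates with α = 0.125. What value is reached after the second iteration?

34.375

E′(x) = 36x + 12
x₁ = 2.5 − 0.125·102 = -10.25
x₂ = -10.25 − 0.125·(-357) = 34.375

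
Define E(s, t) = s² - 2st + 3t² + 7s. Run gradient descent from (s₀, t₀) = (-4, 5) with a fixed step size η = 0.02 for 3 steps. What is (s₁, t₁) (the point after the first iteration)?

(-3.78, 4.24)

∇E = (2s - 2t + 7, -2s + 6t)
(s₁, t₁) = (-4, 5) − 0.02·(-11, 38) = (-3.78, 4.24)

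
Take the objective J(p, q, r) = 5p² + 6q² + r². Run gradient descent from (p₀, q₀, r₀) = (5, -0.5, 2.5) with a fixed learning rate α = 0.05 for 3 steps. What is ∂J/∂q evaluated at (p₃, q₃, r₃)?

-0.384

∇J = (10p, 12q, 2r)
(p₁, q₁, r₁) = (5, -0.5, 2.5) − 0.05·(50, -6, 5) = (2.5, -0.2, 2.25)
(p₂, q₂, r₂) = (2.5, -0.2, 2.25) − 0.05·(25, -2.4, 4.5) = (1.25, -0.08, 2.025)
(p₃, q₃, r₃) = (1.25, -0.08, 2.025) − 0.05·(12.5, -0.96, 4.05) = (0.625, -0.032, 1.8225)
∂J/∂q at (0.625, -0.032, 1.8225) = -0.384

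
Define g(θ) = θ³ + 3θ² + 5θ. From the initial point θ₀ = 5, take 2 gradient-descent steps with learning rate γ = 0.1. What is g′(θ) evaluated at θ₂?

g′(θ) = 3θ² + 6θ + 5
Step 1: g′(5) = 110; θ₁ = 5 − 0.1·110 = -6
Step 2: g′(-6) = 77; θ₂ = -6 − 0.1·77 = -13.7
g′(θ) at (-13.7) = 485.87

485.87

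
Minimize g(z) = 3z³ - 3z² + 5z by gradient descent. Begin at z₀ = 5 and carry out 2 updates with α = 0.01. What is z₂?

g′(z) = 9z² - 6z + 5
z₁ = 5 − 0.01·200 = 3
z₂ = 3 − 0.01·68 = 2.32

2.32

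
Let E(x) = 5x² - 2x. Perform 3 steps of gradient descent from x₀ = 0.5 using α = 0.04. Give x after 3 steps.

0.2648

E′(x) = 10x - 2
x₁ = 0.5 − 0.04·3 = 0.38
x₂ = 0.38 − 0.04·1.8 = 0.308
x₃ = 0.308 − 0.04·1.08 = 0.2648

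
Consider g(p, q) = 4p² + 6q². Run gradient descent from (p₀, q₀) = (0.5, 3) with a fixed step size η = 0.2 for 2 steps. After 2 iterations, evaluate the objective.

∇g = (8p, 12q)
Step 1: at (0.5, 3), ∇g = (4, 36) → (0.5, 3) − 0.2·(4, 36) = (-0.3, -4.2)
Step 2: at (-0.3, -4.2), ∇g = (-2.4, -50.4) → (-0.3, -4.2) − 0.2·(-2.4, -50.4) = (0.18, 5.88)
g(0.18, 5.88) = 207.576

207.576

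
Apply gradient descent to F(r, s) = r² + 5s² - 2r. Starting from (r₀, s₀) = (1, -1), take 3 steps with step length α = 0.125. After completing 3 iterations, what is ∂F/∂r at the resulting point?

0

∇F = (2r - 2, 10s)
Step 1: at (1, -1), ∇F = (0, -10) → (1, -1) − 0.125·(0, -10) = (1, 0.25)
Step 2: at (1, 0.25), ∇F = (0, 2.5) → (1, 0.25) − 0.125·(0, 2.5) = (1, -0.0625)
Step 3: at (1, -0.0625), ∇F = (0, -0.625) → (1, -0.0625) − 0.125·(0, -0.625) = (1, 0.015625)
∂F/∂r at (1, 0.015625) = 0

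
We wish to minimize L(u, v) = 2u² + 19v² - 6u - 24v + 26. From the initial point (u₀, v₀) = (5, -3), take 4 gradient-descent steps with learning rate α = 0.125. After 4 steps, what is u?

1.71875

∇L = (4u - 6, 38v - 24)
(u₁, v₁) = (5, -3) − 0.125·(14, -138) = (3.25, 14.25)
(u₂, v₂) = (3.25, 14.25) − 0.125·(7, 517.5) = (2.375, -50.4375)
(u₃, v₃) = (2.375, -50.4375) − 0.125·(3.5, -1940.625) = (1.9375, 192.140625)
(u₄, v₄) = (1.9375, 192.140625) − 0.125·(1.75, 7277.34375) = (1.71875, -717.52734375)
u = 1.71875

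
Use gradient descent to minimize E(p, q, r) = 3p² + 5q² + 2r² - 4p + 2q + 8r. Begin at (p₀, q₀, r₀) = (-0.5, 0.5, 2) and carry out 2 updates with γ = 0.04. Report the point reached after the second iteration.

(-0.0072, 0.052, 0.8224)

∇E = (6p - 4, 10q + 2, 4r + 8)
(p₁, q₁, r₁) = (-0.5, 0.5, 2) − 0.04·(-7, 7, 16) = (-0.22, 0.22, 1.36)
(p₂, q₂, r₂) = (-0.22, 0.22, 1.36) − 0.04·(-5.32, 4.2, 13.44) = (-0.0072, 0.052, 0.8224)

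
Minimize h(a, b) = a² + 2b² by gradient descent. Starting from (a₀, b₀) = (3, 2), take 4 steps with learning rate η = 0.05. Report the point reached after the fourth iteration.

∇h = (2a, 4b)
Step 1: at (3, 2), ∇h = (6, 8) → (3, 2) − 0.05·(6, 8) = (2.7, 1.6)
Step 2: at (2.7, 1.6), ∇h = (5.4, 6.4) → (2.7, 1.6) − 0.05·(5.4, 6.4) = (2.43, 1.28)
Step 3: at (2.43, 1.28), ∇h = (4.86, 5.12) → (2.43, 1.28) − 0.05·(4.86, 5.12) = (2.187, 1.024)
Step 4: at (2.187, 1.024), ∇h = (4.374, 4.096) → (2.187, 1.024) − 0.05·(4.374, 4.096) = (1.9683, 0.8192)

(1.9683, 0.8192)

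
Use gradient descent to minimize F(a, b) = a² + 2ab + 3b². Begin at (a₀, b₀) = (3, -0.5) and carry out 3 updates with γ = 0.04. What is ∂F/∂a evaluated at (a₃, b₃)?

∇F = (2a + 2b, 2a + 6b)
(a₁, b₁) = (3, -0.5) − 0.04·(5, 3) = (2.8, -0.62)
(a₂, b₂) = (2.8, -0.62) − 0.04·(4.36, 1.88) = (2.6256, -0.6952)
(a₃, b₃) = (2.6256, -0.6952) − 0.04·(3.8608, 1.08) = (2.471168, -0.7384)
∂F/∂a at (2.471168, -0.7384) = 3.465536

3.465536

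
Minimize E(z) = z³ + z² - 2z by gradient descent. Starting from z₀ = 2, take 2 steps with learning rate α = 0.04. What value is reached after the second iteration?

E′(z) = 3z² + 2z - 2
Step 1: E′(2) = 14; z₁ = 2 − 0.04·14 = 1.44
Step 2: E′(1.44) = 7.1008; z₂ = 1.44 − 0.04·7.1008 = 1.155968

1.155968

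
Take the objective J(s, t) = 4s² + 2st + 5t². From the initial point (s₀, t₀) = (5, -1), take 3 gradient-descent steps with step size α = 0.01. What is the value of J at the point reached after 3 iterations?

59.426271391168

∇J = (8s + 2t, 2s + 10t)
Step 1: at (5, -1), ∇J = (38, 0) → (5, -1) − 0.01·(38, 0) = (4.62, -1)
Step 2: at (4.62, -1), ∇J = (34.96, -0.76) → (4.62, -1) − 0.01·(34.96, -0.76) = (4.2704, -0.9924)
Step 3: at (4.2704, -0.9924), ∇J = (32.1784, -1.3832) → (4.2704, -0.9924) − 0.01·(32.1784, -1.3832) = (3.948616, -0.978568)
J(3.948616, -0.978568) = 59.426271391168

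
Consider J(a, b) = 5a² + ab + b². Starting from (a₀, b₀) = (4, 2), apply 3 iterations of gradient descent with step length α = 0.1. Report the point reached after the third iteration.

(-0.098, 0.796)

∇J = (10a + b, a + 2b)
(a₁, b₁) = (4, 2) − 0.1·(42, 8) = (-0.2, 1.2)
(a₂, b₂) = (-0.2, 1.2) − 0.1·(-0.8, 2.2) = (-0.12, 0.98)
(a₃, b₃) = (-0.12, 0.98) − 0.1·(-0.22, 1.84) = (-0.098, 0.796)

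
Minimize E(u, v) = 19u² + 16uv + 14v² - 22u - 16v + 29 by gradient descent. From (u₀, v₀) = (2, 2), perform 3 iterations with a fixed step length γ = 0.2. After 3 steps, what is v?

∇E = (38u + 16v - 22, 16u + 28v - 16)
(u₁, v₁) = (2, 2) − 0.2·(86, 72) = (-15.2, -12.4)
(u₂, v₂) = (-15.2, -12.4) − 0.2·(-798, -606.4) = (144.4, 108.88)
(u₃, v₃) = (144.4, 108.88) − 0.2·(7207.28, 5343.04) = (-1297.056, -959.728)
v = -959.728

-959.728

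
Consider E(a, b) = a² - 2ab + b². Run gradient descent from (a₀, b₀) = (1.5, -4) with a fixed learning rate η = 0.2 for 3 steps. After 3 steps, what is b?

-1.272

∇E = (2a - 2b, -2a + 2b)
(a₁, b₁) = (1.5, -4) − 0.2·(11, -11) = (-0.7, -1.8)
(a₂, b₂) = (-0.7, -1.8) − 0.2·(2.2, -2.2) = (-1.14, -1.36)
(a₃, b₃) = (-1.14, -1.36) − 0.2·(0.44, -0.44) = (-1.228, -1.272)
b = -1.272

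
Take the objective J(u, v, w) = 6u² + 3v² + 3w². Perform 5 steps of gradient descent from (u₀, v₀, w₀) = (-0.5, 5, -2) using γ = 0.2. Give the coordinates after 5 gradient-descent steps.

(2.68912, -0.0016, 0.00064)

∇J = (12u, 6v, 6w)
(u₁, v₁, w₁) = (-0.5, 5, -2) − 0.2·(-6, 30, -12) = (0.7, -1, 0.4)
(u₂, v₂, w₂) = (0.7, -1, 0.4) − 0.2·(8.4, -6, 2.4) = (-0.98, 0.2, -0.08)
(u₃, v₃, w₃) = (-0.98, 0.2, -0.08) − 0.2·(-11.76, 1.2, -0.48) = (1.372, -0.04, 0.016)
(u₄, v₄, w₄) = (1.372, -0.04, 0.016) − 0.2·(16.464, -0.24, 0.096) = (-1.9208, 0.008, -0.0032)
(u₅, v₅, w₅) = (-1.9208, 0.008, -0.0032) − 0.2·(-23.0496, 0.048, -0.0192) = (2.68912, -0.0016, 0.00064)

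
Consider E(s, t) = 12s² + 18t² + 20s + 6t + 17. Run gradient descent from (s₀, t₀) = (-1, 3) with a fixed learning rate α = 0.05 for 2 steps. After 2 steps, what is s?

∇E = (24s + 20, 36t + 6)
(s₁, t₁) = (-1, 3) − 0.05·(-4, 114) = (-0.8, -2.7)
(s₂, t₂) = (-0.8, -2.7) − 0.05·(0.8, -91.2) = (-0.84, 1.86)
s = -0.84

-0.84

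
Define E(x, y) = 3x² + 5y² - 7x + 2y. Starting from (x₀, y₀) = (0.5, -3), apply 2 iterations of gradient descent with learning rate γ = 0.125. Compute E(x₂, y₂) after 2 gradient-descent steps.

∇E = (6x - 7, 10y + 2)
Step 1: at (0.5, -3), ∇E = (-4, -28) → (0.5, -3) − 0.125·(-4, -28) = (1, 0.5)
Step 2: at (1, 0.5), ∇E = (-1, 7) → (1, 0.5) − 0.125·(-1, 7) = (1.125, -0.375)
E(1.125, -0.375) = -4.125

-4.125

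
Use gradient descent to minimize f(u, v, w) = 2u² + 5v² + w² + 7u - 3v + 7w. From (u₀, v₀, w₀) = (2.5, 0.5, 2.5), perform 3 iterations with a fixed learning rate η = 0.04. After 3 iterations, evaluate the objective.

∇f = (4u + 7, 10v - 3, 2w + 7)
(u₁, v₁, w₁) = (2.5, 0.5, 2.5) − 0.04·(17, 2, 12) = (1.82, 0.42, 2.02)
(u₂, v₂, w₂) = (1.82, 0.42, 2.02) − 0.04·(14.28, 1.2, 11.04) = (1.2488, 0.372, 1.5784)
(u₃, v₃, w₃) = (1.2488, 0.372, 1.5784) − 0.04·(11.9952, 0.72, 10.1568) = (0.768992, 0.3432, 1.172128)
f(0.768992, 0.3432, 1.172128) = 15.703752640512

15.703752640512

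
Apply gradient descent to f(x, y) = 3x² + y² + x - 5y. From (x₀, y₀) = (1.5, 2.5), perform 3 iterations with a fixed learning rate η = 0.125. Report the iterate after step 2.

∇f = (6x + 1, 2y - 5)
(x₁, y₁) = (1.5, 2.5) − 0.125·(10, 0) = (0.25, 2.5)
(x₂, y₂) = (0.25, 2.5) − 0.125·(2.5, 0) = (-0.0625, 2.5)

(-0.0625, 2.5)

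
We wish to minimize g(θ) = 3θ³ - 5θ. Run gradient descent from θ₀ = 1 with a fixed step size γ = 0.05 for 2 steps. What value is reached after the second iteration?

g′(θ) = 9θ² - 5
θ₁ = 1 − 0.05·4 = 0.8
θ₂ = 0.8 − 0.05·0.76 = 0.762

0.762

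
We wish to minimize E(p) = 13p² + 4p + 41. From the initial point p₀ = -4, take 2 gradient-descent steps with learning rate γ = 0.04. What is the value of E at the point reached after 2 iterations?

40.6928

E′(p) = 26p + 4
p₁ = -4 − 0.04·(-100) = 0
p₂ = 0 − 0.04·4 = -0.16
E(-0.16) = 40.6928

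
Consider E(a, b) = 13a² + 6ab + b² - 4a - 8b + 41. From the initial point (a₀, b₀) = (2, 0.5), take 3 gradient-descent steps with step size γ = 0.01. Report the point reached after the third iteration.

∇E = (26a + 6b - 4, 6a + 2b - 8)
(a₁, b₁) = (2, 0.5) − 0.01·(51, 5) = (1.49, 0.45)
(a₂, b₂) = (1.49, 0.45) − 0.01·(37.44, 1.84) = (1.1156, 0.4316)
(a₃, b₃) = (1.1156, 0.4316) − 0.01·(27.5952, -0.4432) = (0.839648, 0.436032)

(0.839648, 0.436032)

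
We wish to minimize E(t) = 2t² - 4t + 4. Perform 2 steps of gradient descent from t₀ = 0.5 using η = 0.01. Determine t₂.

0.5392

E′(t) = 4t - 4
Step 1: E′(0.5) = -2; t₁ = 0.5 − 0.01·(-2) = 0.52
Step 2: E′(0.52) = -1.92; t₂ = 0.52 − 0.01·(-1.92) = 0.5392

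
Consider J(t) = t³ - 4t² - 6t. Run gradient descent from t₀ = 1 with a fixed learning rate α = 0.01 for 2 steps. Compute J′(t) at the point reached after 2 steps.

J′(t) = 3t² - 8t - 6
Step 1: J′(1) = -11; t₁ = 1 − 0.01·(-11) = 1.11
Step 2: J′(1.11) = -11.1837; t₂ = 1.11 − 0.01·(-11.1837) = 1.221837
J′(t) at (1.221837) = -11.296039036293

-11.296039036293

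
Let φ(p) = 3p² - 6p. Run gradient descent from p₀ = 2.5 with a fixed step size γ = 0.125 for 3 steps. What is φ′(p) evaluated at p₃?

0.140625

φ′(p) = 6p - 6
p₁ = 2.5 − 0.125·9 = 1.375
p₂ = 1.375 − 0.125·2.25 = 1.09375
p₃ = 1.09375 − 0.125·0.5625 = 1.0234375
φ′(p) at (1.0234375) = 0.140625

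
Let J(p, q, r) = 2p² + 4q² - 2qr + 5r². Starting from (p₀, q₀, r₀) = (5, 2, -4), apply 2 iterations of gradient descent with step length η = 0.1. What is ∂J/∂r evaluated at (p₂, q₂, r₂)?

∇J = (4p, 8q - 2r, -2q + 10r)
Step 1: at (5, 2, -4), ∇J = (20, 24, -44) → (5, 2, -4) − 0.1·(20, 24, -44) = (3, -0.4, 0.4)
Step 2: at (3, -0.4, 0.4), ∇J = (12, -4, 4.8) → (3, -0.4, 0.4) − 0.1·(12, -4, 4.8) = (1.8, 0, -0.08)
∂J/∂r at (1.8, 0, -0.08) = -0.8

-0.8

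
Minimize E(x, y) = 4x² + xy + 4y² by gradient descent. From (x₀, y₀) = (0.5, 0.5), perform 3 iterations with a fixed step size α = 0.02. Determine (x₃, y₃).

(0.275684, 0.275684)

∇E = (8x + y, x + 8y)
(x₁, y₁) = (0.5, 0.5) − 0.02·(4.5, 4.5) = (0.41, 0.41)
(x₂, y₂) = (0.41, 0.41) − 0.02·(3.69, 3.69) = (0.3362, 0.3362)
(x₃, y₃) = (0.3362, 0.3362) − 0.02·(3.0258, 3.0258) = (0.275684, 0.275684)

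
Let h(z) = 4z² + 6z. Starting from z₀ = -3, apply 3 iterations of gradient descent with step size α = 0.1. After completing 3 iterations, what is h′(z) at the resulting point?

-0.144

h′(z) = 8z + 6
z₁ = -3 − 0.1·(-18) = -1.2
z₂ = -1.2 − 0.1·(-3.6) = -0.84
z₃ = -0.84 − 0.1·(-0.72) = -0.768
h′(z) at (-0.768) = -0.144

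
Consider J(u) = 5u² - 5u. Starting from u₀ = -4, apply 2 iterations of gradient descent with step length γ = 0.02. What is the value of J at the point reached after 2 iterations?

J′(u) = 10u - 5
u₁ = -4 − 0.02·(-45) = -3.1
u₂ = -3.1 − 0.02·(-36) = -2.38
J(-2.38) = 40.222

40.222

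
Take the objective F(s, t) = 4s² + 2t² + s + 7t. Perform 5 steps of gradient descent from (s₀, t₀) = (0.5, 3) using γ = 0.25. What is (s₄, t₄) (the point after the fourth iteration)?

∇F = (8s + 1, 4t + 7)
(s₁, t₁) = (0.5, 3) − 0.25·(5, 19) = (-0.75, -1.75)
(s₂, t₂) = (-0.75, -1.75) − 0.25·(-5, 0) = (0.5, -1.75)
(s₃, t₃) = (0.5, -1.75) − 0.25·(5, 0) = (-0.75, -1.75)
(s₄, t₄) = (-0.75, -1.75) − 0.25·(-5, 0) = (0.5, -1.75)

(0.5, -1.75)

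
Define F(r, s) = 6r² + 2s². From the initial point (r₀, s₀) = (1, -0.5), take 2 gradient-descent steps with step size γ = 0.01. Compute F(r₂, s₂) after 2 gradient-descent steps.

4.02284544

∇F = (12r, 4s)
Step 1: at (1, -0.5), ∇F = (12, -2) → (1, -0.5) − 0.01·(12, -2) = (0.88, -0.48)
Step 2: at (0.88, -0.48), ∇F = (10.56, -1.92) → (0.88, -0.48) − 0.01·(10.56, -1.92) = (0.7744, -0.4608)
F(0.7744, -0.4608) = 4.02284544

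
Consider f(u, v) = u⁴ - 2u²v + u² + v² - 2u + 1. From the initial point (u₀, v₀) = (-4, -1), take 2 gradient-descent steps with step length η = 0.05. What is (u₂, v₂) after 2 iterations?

∇f = (4u³ - 4uv + 2u - 2, -2u² + 2v)
Step 1: at (-4, -1), ∇f = (-282, -34) → (-4, -1) − 0.05·(-282, -34) = (10.1, 0.7)
Step 2: at (10.1, 0.7), ∇f = (4111.124, -202.62) → (10.1, 0.7) − 0.05·(4111.124, -202.62) = (-195.4562, 10.831)

(-195.4562, 10.831)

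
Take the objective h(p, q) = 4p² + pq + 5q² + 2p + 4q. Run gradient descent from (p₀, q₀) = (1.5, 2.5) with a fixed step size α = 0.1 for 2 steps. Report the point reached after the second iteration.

(-0.175, -0.385)

∇h = (8p + q + 2, p + 10q + 4)
(p₁, q₁) = (1.5, 2.5) − 0.1·(16.5, 30.5) = (-0.15, -0.55)
(p₂, q₂) = (-0.15, -0.55) − 0.1·(0.25, -1.65) = (-0.175, -0.385)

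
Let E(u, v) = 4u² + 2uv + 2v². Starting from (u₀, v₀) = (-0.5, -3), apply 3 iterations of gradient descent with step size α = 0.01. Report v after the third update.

∇E = (8u + 2v, 2u + 4v)
(u₁, v₁) = (-0.5, -3) − 0.01·(-10, -13) = (-0.4, -2.87)
(u₂, v₂) = (-0.4, -2.87) − 0.01·(-8.94, -12.28) = (-0.3106, -2.7472)
(u₃, v₃) = (-0.3106, -2.7472) − 0.01·(-7.9792, -11.61) = (-0.230808, -2.6311)
v = -2.6311

-2.6311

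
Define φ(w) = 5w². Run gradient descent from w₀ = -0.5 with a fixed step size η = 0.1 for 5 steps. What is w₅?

0

φ′(w) = 10w
Step 1: φ′(-0.5) = -5; w₁ = -0.5 − 0.1·(-5) = 0
Step 2: φ′(0) = 0; w₂ = 0 − 0.1·0 = 0
Step 3: φ′(0) = 0; w₃ = 0 − 0.1·0 = 0
Step 4: φ′(0) = 0; w₄ = 0 − 0.1·0 = 0
Step 5: φ′(0) = 0; w₅ = 0 − 0.1·0 = 0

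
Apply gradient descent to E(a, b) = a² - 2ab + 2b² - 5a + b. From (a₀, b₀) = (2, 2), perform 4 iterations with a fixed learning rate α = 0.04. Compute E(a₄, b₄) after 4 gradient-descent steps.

-8.21232628400128

∇E = (2a - 2b - 5, -2a + 4b + 1)
(a₁, b₁) = (2, 2) − 0.04·(-5, 5) = (2.2, 1.8)
(a₂, b₂) = (2.2, 1.8) − 0.04·(-4.2, 3.8) = (2.368, 1.648)
(a₃, b₃) = (2.368, 1.648) − 0.04·(-3.56, 2.856) = (2.5104, 1.53376)
(a₄, b₄) = (2.5104, 1.53376) − 0.04·(-3.04672, 2.11424) = (2.6322688, 1.4491904)
E(2.6322688, 1.4491904) = -8.21232628400128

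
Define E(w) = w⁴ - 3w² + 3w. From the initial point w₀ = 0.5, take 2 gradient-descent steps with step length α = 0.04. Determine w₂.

E′(w) = 4w³ - 6w + 3
Step 1: E′(0.5) = 0.5; w₁ = 0.5 − 0.04·0.5 = 0.48
Step 2: E′(0.48) = 0.562368; w₂ = 0.48 − 0.04·0.562368 = 0.45750528

0.45750528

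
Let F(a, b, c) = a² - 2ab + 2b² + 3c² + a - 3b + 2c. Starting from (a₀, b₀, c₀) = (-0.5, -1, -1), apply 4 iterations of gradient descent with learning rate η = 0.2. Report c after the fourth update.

-0.3344

∇F = (2a - 2b + 1, -2a + 4b - 3, 6c + 2)
(a₁, b₁, c₁) = (-0.5, -1, -1) − 0.2·(2, -6, -4) = (-0.9, 0.2, -0.2)
(a₂, b₂, c₂) = (-0.9, 0.2, -0.2) − 0.2·(-1.2, -0.4, 0.8) = (-0.66, 0.28, -0.36)
(a₃, b₃, c₃) = (-0.66, 0.28, -0.36) − 0.2·(-0.88, -0.56, -0.16) = (-0.484, 0.392, -0.328)
(a₄, b₄, c₄) = (-0.484, 0.392, -0.328) − 0.2·(-0.752, -0.464, 0.032) = (-0.3336, 0.4848, -0.3344)
c = -0.3344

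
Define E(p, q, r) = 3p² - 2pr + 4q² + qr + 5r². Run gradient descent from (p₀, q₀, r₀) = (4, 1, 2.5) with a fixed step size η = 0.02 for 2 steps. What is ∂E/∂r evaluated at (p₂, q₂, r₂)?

12.4884

∇E = (6p - 2r, 8q + r, -2p + q + 10r)
(p₁, q₁, r₁) = (4, 1, 2.5) − 0.02·(19, 10.5, 18) = (3.62, 0.79, 2.14)
(p₂, q₂, r₂) = (3.62, 0.79, 2.14) − 0.02·(17.44, 8.46, 14.95) = (3.2712, 0.6208, 1.841)
∂E/∂r at (3.2712, 0.6208, 1.841) = 12.4884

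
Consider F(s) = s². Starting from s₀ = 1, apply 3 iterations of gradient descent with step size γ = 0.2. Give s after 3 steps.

F′(s) = 2s
s₁ = 1 − 0.2·2 = 0.6
s₂ = 0.6 − 0.2·1.2 = 0.36
s₃ = 0.36 − 0.2·0.72 = 0.216

0.216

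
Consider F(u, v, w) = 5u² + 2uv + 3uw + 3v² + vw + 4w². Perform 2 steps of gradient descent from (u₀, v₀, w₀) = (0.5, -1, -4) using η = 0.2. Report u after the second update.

∇F = (10u + 2v + 3w, 2u + 6v + w, 3u + v + 8w)
Step 1: at (0.5, -1, -4), ∇F = (-9, -9, -31.5) → (0.5, -1, -4) − 0.2·(-9, -9, -31.5) = (2.3, 0.8, 2.3)
Step 2: at (2.3, 0.8, 2.3), ∇F = (31.5, 11.7, 26.1) → (2.3, 0.8, 2.3) − 0.2·(31.5, 11.7, 26.1) = (-4, -1.54, -2.92)
u = -4

-4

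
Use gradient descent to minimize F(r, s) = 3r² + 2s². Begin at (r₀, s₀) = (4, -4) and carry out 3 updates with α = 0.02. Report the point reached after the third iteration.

(2.725888, -3.114752)

∇F = (6r, 4s)
(r₁, s₁) = (4, -4) − 0.02·(24, -16) = (3.52, -3.68)
(r₂, s₂) = (3.52, -3.68) − 0.02·(21.12, -14.72) = (3.0976, -3.3856)
(r₃, s₃) = (3.0976, -3.3856) − 0.02·(18.5856, -13.5424) = (2.725888, -3.114752)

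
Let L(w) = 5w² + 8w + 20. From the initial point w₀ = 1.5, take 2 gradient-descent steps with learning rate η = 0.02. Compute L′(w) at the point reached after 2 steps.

14.72

L′(w) = 10w + 8
w₁ = 1.5 − 0.02·23 = 1.04
w₂ = 1.04 − 0.02·18.4 = 0.672
L′(w) at (0.672) = 14.72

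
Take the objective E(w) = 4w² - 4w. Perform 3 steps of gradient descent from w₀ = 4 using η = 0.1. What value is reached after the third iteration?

E′(w) = 8w - 4
Step 1: E′(4) = 28; w₁ = 4 − 0.1·28 = 1.2
Step 2: E′(1.2) = 5.6; w₂ = 1.2 − 0.1·5.6 = 0.64
Step 3: E′(0.64) = 1.12; w₃ = 0.64 − 0.1·1.12 = 0.528

0.528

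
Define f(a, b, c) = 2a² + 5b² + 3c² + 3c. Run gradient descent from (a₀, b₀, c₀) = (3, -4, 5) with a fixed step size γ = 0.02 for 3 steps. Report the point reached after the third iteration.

∇f = (4a, 10b, 6c + 3)
Step 1: at (3, -4, 5), ∇f = (12, -40, 33) → (3, -4, 5) − 0.02·(12, -40, 33) = (2.76, -3.2, 4.34)
Step 2: at (2.76, -3.2, 4.34), ∇f = (11.04, -32, 29.04) → (2.76, -3.2, 4.34) − 0.02·(11.04, -32, 29.04) = (2.5392, -2.56, 3.7592)
Step 3: at (2.5392, -2.56, 3.7592), ∇f = (10.1568, -25.6, 25.5552) → (2.5392, -2.56, 3.7592) − 0.02·(10.1568, -25.6, 25.5552) = (2.336064, -2.048, 3.248096)

(2.336064, -2.048, 3.248096)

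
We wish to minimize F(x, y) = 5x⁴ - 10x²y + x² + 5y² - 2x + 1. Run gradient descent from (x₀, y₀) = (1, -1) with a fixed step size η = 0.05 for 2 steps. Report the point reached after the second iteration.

(0.2, 0.5)

∇F = (20x³ - 20xy + 2x - 2, -10x² + 10y)
Step 1: at (1, -1), ∇F = (40, -20) → (1, -1) − 0.05·(40, -20) = (-1, 0)
Step 2: at (-1, 0), ∇F = (-24, -10) → (-1, 0) − 0.05·(-24, -10) = (0.2, 0.5)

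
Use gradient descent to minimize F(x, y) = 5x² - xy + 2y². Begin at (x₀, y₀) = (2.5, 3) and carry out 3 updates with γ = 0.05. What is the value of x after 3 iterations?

0.517625

∇F = (10x - y, -x + 4y)
Step 1: at (2.5, 3), ∇F = (22, 9.5) → (2.5, 3) − 0.05·(22, 9.5) = (1.4, 2.525)
Step 2: at (1.4, 2.525), ∇F = (11.475, 8.7) → (1.4, 2.525) − 0.05·(11.475, 8.7) = (0.82625, 2.09)
Step 3: at (0.82625, 2.09), ∇F = (6.1725, 7.53375) → (0.82625, 2.09) − 0.05·(6.1725, 7.53375) = (0.517625, 1.7133125)
x = 0.517625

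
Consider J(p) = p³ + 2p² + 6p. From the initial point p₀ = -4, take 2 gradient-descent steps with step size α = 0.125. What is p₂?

-33.8359375

J′(p) = 3p² + 4p + 6
Step 1: J′(-4) = 38; p₁ = -4 − 0.125·38 = -8.75
Step 2: J′(-8.75) = 200.6875; p₂ = -8.75 − 0.125·200.6875 = -33.8359375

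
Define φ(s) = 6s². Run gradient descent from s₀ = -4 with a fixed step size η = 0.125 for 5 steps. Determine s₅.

0.125

φ′(s) = 12s
Step 1: φ′(-4) = -48; s₁ = -4 − 0.125·(-48) = 2
Step 2: φ′(2) = 24; s₂ = 2 − 0.125·24 = -1
Step 3: φ′(-1) = -12; s₃ = -1 − 0.125·(-12) = 0.5
Step 4: φ′(0.5) = 6; s₄ = 0.5 − 0.125·6 = -0.25
Step 5: φ′(-0.25) = -3; s₅ = -0.25 − 0.125·(-3) = 0.125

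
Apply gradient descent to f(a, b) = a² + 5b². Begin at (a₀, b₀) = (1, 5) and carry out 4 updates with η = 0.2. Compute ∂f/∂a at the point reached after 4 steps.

0.2592

∇f = (2a, 10b)
(a₁, b₁) = (1, 5) − 0.2·(2, 50) = (0.6, -5)
(a₂, b₂) = (0.6, -5) − 0.2·(1.2, -50) = (0.36, 5)
(a₃, b₃) = (0.36, 5) − 0.2·(0.72, 50) = (0.216, -5)
(a₄, b₄) = (0.216, -5) − 0.2·(0.432, -50) = (0.1296, 5)
∂f/∂a at (0.1296, 5) = 0.2592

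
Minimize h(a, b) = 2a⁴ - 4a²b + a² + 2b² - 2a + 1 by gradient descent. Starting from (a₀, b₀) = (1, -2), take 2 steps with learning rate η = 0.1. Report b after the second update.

∇h = (8a³ - 8ab + 2a - 2, -4a² + 4b)
Step 1: at (1, -2), ∇h = (24, -12) → (1, -2) − 0.1·(24, -12) = (-1.4, -0.8)
Step 2: at (-1.4, -0.8), ∇h = (-35.712, -11.04) → (-1.4, -0.8) − 0.1·(-35.712, -11.04) = (2.1712, 0.304)
b = 0.304

0.304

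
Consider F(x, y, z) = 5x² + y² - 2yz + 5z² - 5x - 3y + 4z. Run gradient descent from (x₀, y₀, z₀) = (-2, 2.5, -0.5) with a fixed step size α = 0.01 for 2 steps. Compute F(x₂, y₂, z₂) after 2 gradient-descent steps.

18.9790098

∇F = (10x - 5, 2y - 2z - 3, -2y + 10z + 4)
(x₁, y₁, z₁) = (-2, 2.5, -0.5) − 0.01·(-25, 3, -6) = (-1.75, 2.47, -0.44)
(x₂, y₂, z₂) = (-1.75, 2.47, -0.44) − 0.01·(-22.5, 2.82, -5.34) = (-1.525, 2.4418, -0.3866)
F(-1.525, 2.4418, -0.3866) = 18.9790098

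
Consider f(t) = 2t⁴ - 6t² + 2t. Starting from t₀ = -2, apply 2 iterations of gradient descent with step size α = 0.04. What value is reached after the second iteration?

-0.75501056

f′(t) = 8t³ - 12t + 2
t₁ = -2 − 0.04·(-38) = -0.48
t₂ = -0.48 − 0.04·6.875264 = -0.75501056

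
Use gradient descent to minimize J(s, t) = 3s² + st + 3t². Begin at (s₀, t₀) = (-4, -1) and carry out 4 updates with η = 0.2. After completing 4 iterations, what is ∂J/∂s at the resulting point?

-0.448

∇J = (6s + t, s + 6t)
Step 1: at (-4, -1), ∇J = (-25, -10) → (-4, -1) − 0.2·(-25, -10) = (1, 1)
Step 2: at (1, 1), ∇J = (7, 7) → (1, 1) − 0.2·(7, 7) = (-0.4, -0.4)
Step 3: at (-0.4, -0.4), ∇J = (-2.8, -2.8) → (-0.4, -0.4) − 0.2·(-2.8, -2.8) = (0.16, 0.16)
Step 4: at (0.16, 0.16), ∇J = (1.12, 1.12) → (0.16, 0.16) − 0.2·(1.12, 1.12) = (-0.064, -0.064)
∂J/∂s at (-0.064, -0.064) = -0.448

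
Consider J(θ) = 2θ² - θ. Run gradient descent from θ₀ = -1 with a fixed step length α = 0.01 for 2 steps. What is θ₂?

-0.902

J′(θ) = 4θ - 1
Step 1: J′(-1) = -5; θ₁ = -1 − 0.01·(-5) = -0.95
Step 2: J′(-0.95) = -4.8; θ₂ = -0.95 − 0.01·(-4.8) = -0.902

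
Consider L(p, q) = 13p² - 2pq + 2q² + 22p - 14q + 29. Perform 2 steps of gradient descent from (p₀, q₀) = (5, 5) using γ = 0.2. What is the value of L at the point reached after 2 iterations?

∇L = (26p - 2q + 22, -2p + 4q - 14)
Step 1: at (5, 5), ∇L = (142, -4) → (5, 5) − 0.2·(142, -4) = (-23.4, 5.8)
Step 2: at (-23.4, 5.8), ∇L = (-598, 56) → (-23.4, 5.8) − 0.2·(-598, 56) = (96.2, -5.4)
L(96.2, -5.4) = 123626

123626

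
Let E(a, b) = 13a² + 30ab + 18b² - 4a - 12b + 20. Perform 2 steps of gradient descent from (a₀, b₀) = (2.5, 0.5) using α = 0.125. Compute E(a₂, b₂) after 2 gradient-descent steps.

∇E = (26a + 30b - 4, 30a + 36b - 12)
Step 1: at (2.5, 0.5), ∇E = (76, 81) → (2.5, 0.5) − 0.125·(76, 81) = (-7, -9.625)
Step 2: at (-7, -9.625), ∇E = (-474.75, -568.5) → (-7, -9.625) − 0.125·(-474.75, -568.5) = (52.34375, 61.4375)
E(52.34375, 61.4375) = 199109.9306640625

199109.9306640625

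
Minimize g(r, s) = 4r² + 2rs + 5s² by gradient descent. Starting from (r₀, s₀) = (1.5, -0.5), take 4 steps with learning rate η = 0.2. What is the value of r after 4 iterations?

∇g = (8r + 2s, 2r + 10s)
Step 1: at (1.5, -0.5), ∇g = (11, -2) → (1.5, -0.5) − 0.2·(11, -2) = (-0.7, -0.1)
Step 2: at (-0.7, -0.1), ∇g = (-5.8, -2.4) → (-0.7, -0.1) − 0.2·(-5.8, -2.4) = (0.46, 0.38)
Step 3: at (0.46, 0.38), ∇g = (4.44, 4.72) → (0.46, 0.38) − 0.2·(4.44, 4.72) = (-0.428, -0.564)
Step 4: at (-0.428, -0.564), ∇g = (-4.552, -6.496) → (-0.428, -0.564) − 0.2·(-4.552, -6.496) = (0.4824, 0.7352)
r = 0.4824

0.4824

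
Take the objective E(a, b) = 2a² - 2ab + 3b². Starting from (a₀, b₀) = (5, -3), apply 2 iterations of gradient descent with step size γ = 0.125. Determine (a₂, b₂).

∇E = (4a - 2b, -2a + 6b)
(a₁, b₁) = (5, -3) − 0.125·(26, -28) = (1.75, 0.5)
(a₂, b₂) = (1.75, 0.5) − 0.125·(6, -0.5) = (1, 0.5625)

(1, 0.5625)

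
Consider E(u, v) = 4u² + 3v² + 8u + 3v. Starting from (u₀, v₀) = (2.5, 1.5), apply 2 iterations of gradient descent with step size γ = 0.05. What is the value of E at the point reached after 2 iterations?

4.4816

∇E = (8u + 8, 6v + 3)
Step 1: at (2.5, 1.5), ∇E = (28, 12) → (2.5, 1.5) − 0.05·(28, 12) = (1.1, 0.9)
Step 2: at (1.1, 0.9), ∇E = (16.8, 8.4) → (1.1, 0.9) − 0.05·(16.8, 8.4) = (0.26, 0.48)
E(0.26, 0.48) = 4.4816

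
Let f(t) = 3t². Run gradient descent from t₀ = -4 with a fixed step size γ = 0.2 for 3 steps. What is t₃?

f′(t) = 6t
t₁ = -4 − 0.2·(-24) = 0.8
t₂ = 0.8 − 0.2·4.8 = -0.16
t₃ = -0.16 − 0.2·(-0.96) = 0.032

0.032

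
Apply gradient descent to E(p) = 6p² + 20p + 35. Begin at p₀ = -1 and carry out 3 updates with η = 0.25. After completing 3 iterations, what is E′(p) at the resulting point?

E′(p) = 12p + 20
Step 1: E′(-1) = 8; p₁ = -1 − 0.25·8 = -3
Step 2: E′(-3) = -16; p₂ = -3 − 0.25·(-16) = 1
Step 3: E′(1) = 32; p₃ = 1 − 0.25·32 = -7
E′(p) at (-7) = -64

-64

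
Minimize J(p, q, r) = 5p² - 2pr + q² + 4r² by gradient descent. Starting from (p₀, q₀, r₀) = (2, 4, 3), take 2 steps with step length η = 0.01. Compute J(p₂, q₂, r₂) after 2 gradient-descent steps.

47.99597552

∇J = (10p - 2r, 2q, -2p + 8r)
Step 1: at (2, 4, 3), ∇J = (14, 8, 20) → (2, 4, 3) − 0.01·(14, 8, 20) = (1.86, 3.92, 2.8)
Step 2: at (1.86, 3.92, 2.8), ∇J = (13, 7.84, 18.68) → (1.86, 3.92, 2.8) − 0.01·(13, 7.84, 18.68) = (1.73, 3.8416, 2.6132)
J(1.73, 3.8416, 2.6132) = 47.99597552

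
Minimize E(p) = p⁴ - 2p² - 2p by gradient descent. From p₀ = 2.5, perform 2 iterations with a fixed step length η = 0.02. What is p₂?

1.38456408

E′(p) = 4p³ - 4p - 2
Step 1: E′(2.5) = 50.5; p₁ = 2.5 − 0.02·50.5 = 1.49
Step 2: E′(1.49) = 5.271796; p₂ = 1.49 − 0.02·5.271796 = 1.38456408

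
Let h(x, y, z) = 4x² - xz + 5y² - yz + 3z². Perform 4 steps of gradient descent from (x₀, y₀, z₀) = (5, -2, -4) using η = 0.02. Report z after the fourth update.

∇h = (8x - z, 10y - z, -x - y + 6z)
(x₁, y₁, z₁) = (5, -2, -4) − 0.02·(44, -16, -27) = (4.12, -1.68, -3.46)
(x₂, y₂, z₂) = (4.12, -1.68, -3.46) − 0.02·(36.42, -13.34, -23.2) = (3.3916, -1.4132, -2.996)
(x₃, y₃, z₃) = (3.3916, -1.4132, -2.996) − 0.02·(30.1288, -11.136, -19.9544) = (2.789024, -1.19048, -2.596912)
(x₄, y₄, z₄) = (2.789024, -1.19048, -2.596912) − 0.02·(24.909104, -9.307888, -17.180016) = (2.29084192, -1.00432224, -2.25331168)
z = -2.25331168

-2.25331168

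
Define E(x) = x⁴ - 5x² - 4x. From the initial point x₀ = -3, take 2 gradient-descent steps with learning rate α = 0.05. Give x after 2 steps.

E′(x) = 4x³ - 10x - 4
Step 1: E′(-3) = -82; x₁ = -3 − 0.05·(-82) = 1.1
Step 2: E′(1.1) = -9.676; x₂ = 1.1 − 0.05·(-9.676) = 1.5838

1.5838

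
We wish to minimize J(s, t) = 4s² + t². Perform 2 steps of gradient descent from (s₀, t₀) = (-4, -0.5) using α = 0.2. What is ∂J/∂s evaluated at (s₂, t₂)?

∇J = (8s, 2t)
Step 1: at (-4, -0.5), ∇J = (-32, -1) → (-4, -0.5) − 0.2·(-32, -1) = (2.4, -0.3)
Step 2: at (2.4, -0.3), ∇J = (19.2, -0.6) → (2.4, -0.3) − 0.2·(19.2, -0.6) = (-1.44, -0.18)
∂J/∂s at (-1.44, -0.18) = -11.52

-11.52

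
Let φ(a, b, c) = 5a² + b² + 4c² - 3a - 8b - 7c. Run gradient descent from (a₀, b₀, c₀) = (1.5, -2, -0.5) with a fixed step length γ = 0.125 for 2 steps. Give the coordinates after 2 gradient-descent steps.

∇φ = (10a - 3, 2b - 8, 8c - 7)
Step 1: at (1.5, -2, -0.5), ∇φ = (12, -12, -11) → (1.5, -2, -0.5) − 0.125·(12, -12, -11) = (0, -0.5, 0.875)
Step 2: at (0, -0.5, 0.875), ∇φ = (-3, -9, 0) → (0, -0.5, 0.875) − 0.125·(-3, -9, 0) = (0.375, 0.625, 0.875)

(0.375, 0.625, 0.875)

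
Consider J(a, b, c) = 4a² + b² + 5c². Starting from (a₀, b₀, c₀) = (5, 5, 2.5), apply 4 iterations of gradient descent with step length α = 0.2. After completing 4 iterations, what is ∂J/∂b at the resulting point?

1.296

∇J = (8a, 2b, 10c)
Step 1: at (5, 5, 2.5), ∇J = (40, 10, 25) → (5, 5, 2.5) − 0.2·(40, 10, 25) = (-3, 3, -2.5)
Step 2: at (-3, 3, -2.5), ∇J = (-24, 6, -25) → (-3, 3, -2.5) − 0.2·(-24, 6, -25) = (1.8, 1.8, 2.5)
Step 3: at (1.8, 1.8, 2.5), ∇J = (14.4, 3.6, 25) → (1.8, 1.8, 2.5) − 0.2·(14.4, 3.6, 25) = (-1.08, 1.08, -2.5)
Step 4: at (-1.08, 1.08, -2.5), ∇J = (-8.64, 2.16, -25) → (-1.08, 1.08, -2.5) − 0.2·(-8.64, 2.16, -25) = (0.648, 0.648, 2.5)
∂J/∂b at (0.648, 0.648, 2.5) = 1.296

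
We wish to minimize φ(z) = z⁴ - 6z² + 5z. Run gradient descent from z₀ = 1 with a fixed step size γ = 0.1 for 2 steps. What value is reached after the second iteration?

φ′(z) = 4z³ - 12z + 5
Step 1: φ′(1) = -3; z₁ = 1 − 0.1·(-3) = 1.3
Step 2: φ′(1.3) = -1.812; z₂ = 1.3 − 0.1·(-1.812) = 1.4812

1.4812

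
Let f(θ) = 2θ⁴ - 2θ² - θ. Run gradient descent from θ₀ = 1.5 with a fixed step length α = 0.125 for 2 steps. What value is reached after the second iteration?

-0.375

f′(θ) = 8θ³ - 4θ - 1
Step 1: f′(1.5) = 20; θ₁ = 1.5 − 0.125·20 = -1
Step 2: f′(-1) = -5; θ₂ = -1 − 0.125·(-5) = -0.375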